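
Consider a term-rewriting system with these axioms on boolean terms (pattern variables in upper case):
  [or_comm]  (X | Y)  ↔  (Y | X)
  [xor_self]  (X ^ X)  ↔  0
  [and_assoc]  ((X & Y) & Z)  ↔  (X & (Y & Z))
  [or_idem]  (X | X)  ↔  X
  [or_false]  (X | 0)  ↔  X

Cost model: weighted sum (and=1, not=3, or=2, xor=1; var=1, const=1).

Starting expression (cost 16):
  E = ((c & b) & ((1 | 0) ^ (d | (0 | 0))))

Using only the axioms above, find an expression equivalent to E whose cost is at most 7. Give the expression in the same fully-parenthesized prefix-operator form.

((c & b) & (1 ^ d))   [cost 7]

1. [or_false →] (0 | 0)  →  0;  E = ((c & b) & ((1 | 0) ^ (d | 0)))
2. [or_false →] (d | 0)  →  d;  E = ((c & b) & ((1 | 0) ^ d))
3. [or_false →] (1 | 0)  →  1;  cost 7 ≤ 7, done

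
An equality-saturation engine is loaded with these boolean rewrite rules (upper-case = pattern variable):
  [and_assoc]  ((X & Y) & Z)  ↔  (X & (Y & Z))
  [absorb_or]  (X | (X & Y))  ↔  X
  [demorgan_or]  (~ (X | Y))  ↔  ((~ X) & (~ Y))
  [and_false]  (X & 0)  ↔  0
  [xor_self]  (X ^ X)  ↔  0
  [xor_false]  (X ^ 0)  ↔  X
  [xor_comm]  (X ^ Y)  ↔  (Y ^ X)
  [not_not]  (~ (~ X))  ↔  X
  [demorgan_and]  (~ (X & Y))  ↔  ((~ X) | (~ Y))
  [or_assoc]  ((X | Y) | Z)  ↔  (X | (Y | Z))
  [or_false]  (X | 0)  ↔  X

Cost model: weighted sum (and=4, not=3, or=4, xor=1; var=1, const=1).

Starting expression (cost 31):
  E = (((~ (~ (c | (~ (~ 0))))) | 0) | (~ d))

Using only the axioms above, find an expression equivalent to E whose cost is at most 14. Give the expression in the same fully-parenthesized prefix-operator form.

1. [or_false →] ((~ (~ (c | (~ (~ 0))))) | 0)  →  (~ (~ (c | (~ (~ 0)))));  E = ((~ (~ (c | (~ (~ 0))))) | (~ d))
2. [not_not →] (~ (~ 0))  →  0;  E = ((~ (~ (c | 0))) | (~ d))
3. [not_not →] (~ (~ (c | 0)))  →  (c | 0);  cost 14 ≤ 14, done

((c | 0) | (~ d))   [cost 14]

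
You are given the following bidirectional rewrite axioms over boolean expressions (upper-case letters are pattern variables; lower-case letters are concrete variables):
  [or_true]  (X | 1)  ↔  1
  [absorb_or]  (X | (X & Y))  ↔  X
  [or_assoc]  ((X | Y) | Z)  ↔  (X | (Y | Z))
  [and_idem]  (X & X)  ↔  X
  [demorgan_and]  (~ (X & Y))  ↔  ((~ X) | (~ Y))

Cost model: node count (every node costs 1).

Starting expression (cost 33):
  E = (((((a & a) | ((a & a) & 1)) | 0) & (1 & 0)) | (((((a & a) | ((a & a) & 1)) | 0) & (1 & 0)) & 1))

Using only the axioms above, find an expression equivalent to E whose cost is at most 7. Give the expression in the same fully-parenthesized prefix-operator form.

1. [absorb_or →] (((((a & a) | ((a & a) & 1)) | 0) & (1 & 0)) | (((((a & a) | ((a & a) & 1)) | 0) & (1 & 0)) & 1))  →  ((((a & a) | ((a & a) & 1)) | 0) & (1 & 0))
2. [absorb_or →] ((a & a) | ((a & a) & 1))  →  (a & a);  E = (((a & a) | 0) & (1 & 0))
3. [and_idem →] (a & a)  →  a;  cost 7 ≤ 7, done

((a | 0) & (1 & 0))   [cost 7]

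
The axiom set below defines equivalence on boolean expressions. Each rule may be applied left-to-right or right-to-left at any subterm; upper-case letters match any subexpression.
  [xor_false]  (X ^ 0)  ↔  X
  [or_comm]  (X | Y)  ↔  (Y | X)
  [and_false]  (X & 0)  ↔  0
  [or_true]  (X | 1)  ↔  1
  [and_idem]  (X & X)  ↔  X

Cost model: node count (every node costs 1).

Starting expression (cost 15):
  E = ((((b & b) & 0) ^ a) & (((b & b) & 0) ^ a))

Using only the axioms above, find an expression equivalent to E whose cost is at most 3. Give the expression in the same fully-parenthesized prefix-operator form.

step 1: and_idem (→) rewrites ((((b & b) & 0) ^ a) & (((b & b) & 0) ^ a)) into (((b & b) & 0) ^ a)
step 2: and_idem (→) rewrites (b & b) into b, now ((b & 0) ^ a)
step 3: and_false (→) rewrites (b & 0) into 0, reaching cost 3 (bound 3)

(0 ^ a)   [cost 3]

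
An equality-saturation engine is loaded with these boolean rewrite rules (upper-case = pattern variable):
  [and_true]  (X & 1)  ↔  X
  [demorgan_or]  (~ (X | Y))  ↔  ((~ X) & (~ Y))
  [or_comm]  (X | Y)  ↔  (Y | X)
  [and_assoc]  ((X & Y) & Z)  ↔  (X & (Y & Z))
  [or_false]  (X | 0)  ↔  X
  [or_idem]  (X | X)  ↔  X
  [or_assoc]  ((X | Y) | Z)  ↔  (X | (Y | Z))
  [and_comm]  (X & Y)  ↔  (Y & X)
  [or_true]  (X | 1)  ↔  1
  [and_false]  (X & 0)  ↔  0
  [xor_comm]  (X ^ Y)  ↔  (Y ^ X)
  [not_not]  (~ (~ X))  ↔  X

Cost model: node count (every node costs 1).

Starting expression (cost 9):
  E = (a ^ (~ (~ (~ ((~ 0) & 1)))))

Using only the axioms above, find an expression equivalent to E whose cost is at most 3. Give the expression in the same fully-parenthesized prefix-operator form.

(a ^ 0)   [cost 3]

1. [not_not →] (~ (~ ((~ 0) & 1)))  →  ((~ 0) & 1);  E = (a ^ (~ ((~ 0) & 1)))
2. [and_true →] ((~ 0) & 1)  →  (~ 0);  E = (a ^ (~ (~ 0)))
3. [not_not →] (~ (~ 0))  →  0;  cost 3 ≤ 3, done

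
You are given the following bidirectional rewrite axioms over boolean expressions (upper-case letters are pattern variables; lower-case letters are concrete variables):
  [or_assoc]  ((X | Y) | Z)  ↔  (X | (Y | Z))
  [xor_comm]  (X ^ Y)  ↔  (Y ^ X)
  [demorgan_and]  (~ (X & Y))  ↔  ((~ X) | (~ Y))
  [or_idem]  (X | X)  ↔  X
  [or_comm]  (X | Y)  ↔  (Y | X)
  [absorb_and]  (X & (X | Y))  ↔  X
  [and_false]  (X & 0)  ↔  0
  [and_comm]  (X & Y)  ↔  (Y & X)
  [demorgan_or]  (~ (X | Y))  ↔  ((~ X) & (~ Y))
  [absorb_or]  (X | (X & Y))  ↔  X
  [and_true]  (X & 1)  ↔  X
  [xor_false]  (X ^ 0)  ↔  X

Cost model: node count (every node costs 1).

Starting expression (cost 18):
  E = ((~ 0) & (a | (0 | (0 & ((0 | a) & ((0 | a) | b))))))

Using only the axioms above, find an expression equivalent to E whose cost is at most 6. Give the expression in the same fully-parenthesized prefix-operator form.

((~ 0) & (a | 0))   [cost 6]

(1) ((0 | a) & ((0 | a) | b))  =[absorb_and →]=  (0 | a)    ⊢ ((~ 0) & (a | (0 | (0 & (0 | a)))))
(2) (0 & (0 | a))  =[absorb_and →]=  0    ⊢ ((~ 0) & (a | (0 | 0)))
(3) (0 | 0)  =[or_idem →]=  0    ⊢ cost 6, within 6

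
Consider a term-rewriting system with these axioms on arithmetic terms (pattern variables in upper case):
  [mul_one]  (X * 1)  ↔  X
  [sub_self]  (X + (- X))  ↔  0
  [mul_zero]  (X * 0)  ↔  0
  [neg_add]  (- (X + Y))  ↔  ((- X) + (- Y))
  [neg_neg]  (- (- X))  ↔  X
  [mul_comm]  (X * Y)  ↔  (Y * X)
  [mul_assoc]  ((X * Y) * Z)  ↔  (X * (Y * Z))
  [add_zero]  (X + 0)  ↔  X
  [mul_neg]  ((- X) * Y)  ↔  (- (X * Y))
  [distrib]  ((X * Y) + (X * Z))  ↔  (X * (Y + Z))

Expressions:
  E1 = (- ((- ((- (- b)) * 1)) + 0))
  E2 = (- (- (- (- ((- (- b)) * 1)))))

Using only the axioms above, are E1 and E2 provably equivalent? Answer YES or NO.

(1) ((- ((- (- b)) * 1)) + 0)  =[add_zero →]=  (- ((- (- b)) * 1))    ⊢ (- (- ((- (- b)) * 1)))
(2) ((- (- b)) * 1)  =[mul_one →]=  (- (- b))    ⊢ (- (- (- (- b))))
(3) (- (- (- b)))  =[neg_neg ←]=  (- (- (- (- (- b)))))    ⊢ (- (- (- (- (- (- b))))))
(4) (- (- b))  =[mul_one ←]=  ((- (- b)) * 1)    ⊢ E2

YES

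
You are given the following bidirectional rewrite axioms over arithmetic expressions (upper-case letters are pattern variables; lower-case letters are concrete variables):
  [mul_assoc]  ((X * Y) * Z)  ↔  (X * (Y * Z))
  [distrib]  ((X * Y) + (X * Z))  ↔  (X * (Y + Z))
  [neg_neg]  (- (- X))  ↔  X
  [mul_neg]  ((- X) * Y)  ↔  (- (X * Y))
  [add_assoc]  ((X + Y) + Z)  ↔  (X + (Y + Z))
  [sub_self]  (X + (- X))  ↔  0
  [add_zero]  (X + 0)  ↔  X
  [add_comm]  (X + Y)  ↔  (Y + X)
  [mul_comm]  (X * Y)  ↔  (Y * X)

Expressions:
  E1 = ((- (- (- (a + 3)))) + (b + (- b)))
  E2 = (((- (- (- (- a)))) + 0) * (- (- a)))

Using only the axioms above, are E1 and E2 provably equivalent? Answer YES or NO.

All listed rules preserve value, hence provable equivalence implies equal values everywhere; look for a separating assignment.
a=0, b=0 gives E1 ↦ -3, E2 ↦ 0; values differ ⇒ not provably equivalent.

NO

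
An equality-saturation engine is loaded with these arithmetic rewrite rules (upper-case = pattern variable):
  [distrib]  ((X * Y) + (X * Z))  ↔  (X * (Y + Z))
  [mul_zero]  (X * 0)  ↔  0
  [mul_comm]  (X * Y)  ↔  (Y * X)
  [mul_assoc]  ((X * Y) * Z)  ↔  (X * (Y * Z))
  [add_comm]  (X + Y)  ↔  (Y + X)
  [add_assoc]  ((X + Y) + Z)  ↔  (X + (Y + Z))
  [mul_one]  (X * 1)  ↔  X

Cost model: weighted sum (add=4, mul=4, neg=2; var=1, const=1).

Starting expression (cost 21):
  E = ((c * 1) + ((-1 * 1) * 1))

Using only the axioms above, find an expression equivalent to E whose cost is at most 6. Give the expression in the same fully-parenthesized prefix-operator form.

1. [mul_one →] ((-1 * 1) * 1)  →  (-1 * 1);  E = ((c * 1) + (-1 * 1))
2. [mul_one →] (-1 * 1)  →  -1;  E = ((c * 1) + -1)
3. [mul_one →] (c * 1)  →  c;  cost 6 ≤ 6, done

(c + -1)   [cost 6]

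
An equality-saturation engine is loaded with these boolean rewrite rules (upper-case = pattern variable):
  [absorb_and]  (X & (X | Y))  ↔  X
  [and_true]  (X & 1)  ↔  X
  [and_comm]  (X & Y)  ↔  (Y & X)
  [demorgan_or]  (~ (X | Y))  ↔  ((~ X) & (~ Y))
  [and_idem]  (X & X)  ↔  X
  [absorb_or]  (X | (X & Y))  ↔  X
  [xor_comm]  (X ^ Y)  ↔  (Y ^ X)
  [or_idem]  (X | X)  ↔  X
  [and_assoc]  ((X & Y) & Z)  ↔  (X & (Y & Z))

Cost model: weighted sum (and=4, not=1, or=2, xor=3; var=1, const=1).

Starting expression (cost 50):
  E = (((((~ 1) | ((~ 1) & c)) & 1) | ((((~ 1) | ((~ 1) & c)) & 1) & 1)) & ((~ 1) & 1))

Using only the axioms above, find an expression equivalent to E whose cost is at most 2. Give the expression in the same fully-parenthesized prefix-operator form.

step 1: absorb_or (→) rewrites ((((~ 1) | ((~ 1) & c)) & 1) | ((((~ 1) | ((~ 1) & c)) & 1) & 1)) into (((~ 1) | ((~ 1) & c)) & 1), now ((((~ 1) | ((~ 1) & c)) & 1) & ((~ 1) & 1))
step 2: absorb_or (→) rewrites ((~ 1) | ((~ 1) & c)) into (~ 1), now (((~ 1) & 1) & ((~ 1) & 1))
step 3: and_idem (→) rewrites (((~ 1) & 1) & ((~ 1) & 1)) into ((~ 1) & 1)
step 4: and_true (→) rewrites ((~ 1) & 1) into (~ 1), reaching cost 2 (bound 2)

(~ 1)   [cost 2]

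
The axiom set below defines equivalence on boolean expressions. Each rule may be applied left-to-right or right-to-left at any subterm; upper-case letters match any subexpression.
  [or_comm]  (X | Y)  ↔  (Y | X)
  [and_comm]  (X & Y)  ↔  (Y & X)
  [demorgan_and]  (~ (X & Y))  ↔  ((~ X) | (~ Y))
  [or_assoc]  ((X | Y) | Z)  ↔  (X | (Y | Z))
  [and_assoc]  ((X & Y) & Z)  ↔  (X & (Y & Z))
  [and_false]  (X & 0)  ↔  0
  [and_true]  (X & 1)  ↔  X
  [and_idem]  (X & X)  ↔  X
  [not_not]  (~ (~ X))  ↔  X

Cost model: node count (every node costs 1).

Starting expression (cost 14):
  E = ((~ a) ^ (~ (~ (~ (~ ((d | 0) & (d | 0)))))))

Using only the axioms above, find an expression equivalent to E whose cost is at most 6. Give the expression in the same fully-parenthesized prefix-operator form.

((~ a) ^ (d | 0))   [cost 6]

step 1: and_idem (→) rewrites ((d | 0) & (d | 0)) into (d | 0), now ((~ a) ^ (~ (~ (~ (~ (d | 0))))))
step 2: not_not (→) rewrites (~ (~ (~ (d | 0)))) into (~ (d | 0)), now ((~ a) ^ (~ (~ (d | 0))))
step 3: not_not (→) rewrites (~ (~ (d | 0))) into (d | 0), reaching cost 6 (bound 6)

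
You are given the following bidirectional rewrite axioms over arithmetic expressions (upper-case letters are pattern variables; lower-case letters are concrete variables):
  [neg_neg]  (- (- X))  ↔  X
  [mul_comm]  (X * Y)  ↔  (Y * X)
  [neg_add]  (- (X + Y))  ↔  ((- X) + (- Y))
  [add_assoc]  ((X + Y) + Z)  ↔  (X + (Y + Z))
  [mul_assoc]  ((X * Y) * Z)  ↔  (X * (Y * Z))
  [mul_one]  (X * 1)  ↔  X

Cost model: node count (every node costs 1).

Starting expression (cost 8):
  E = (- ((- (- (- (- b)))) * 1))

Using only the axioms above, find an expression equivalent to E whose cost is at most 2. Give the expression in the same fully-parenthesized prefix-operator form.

1. [neg_neg →] (- (- (- (- b))))  →  (- (- b));  E = (- ((- (- b)) * 1))
2. [mul_one →] ((- (- b)) * 1)  →  (- (- b));  E = (- (- (- b)))
3. [neg_neg →] (- (- (- b)))  →  (- b);  cost 2 ≤ 2, done

(- b)   [cost 2]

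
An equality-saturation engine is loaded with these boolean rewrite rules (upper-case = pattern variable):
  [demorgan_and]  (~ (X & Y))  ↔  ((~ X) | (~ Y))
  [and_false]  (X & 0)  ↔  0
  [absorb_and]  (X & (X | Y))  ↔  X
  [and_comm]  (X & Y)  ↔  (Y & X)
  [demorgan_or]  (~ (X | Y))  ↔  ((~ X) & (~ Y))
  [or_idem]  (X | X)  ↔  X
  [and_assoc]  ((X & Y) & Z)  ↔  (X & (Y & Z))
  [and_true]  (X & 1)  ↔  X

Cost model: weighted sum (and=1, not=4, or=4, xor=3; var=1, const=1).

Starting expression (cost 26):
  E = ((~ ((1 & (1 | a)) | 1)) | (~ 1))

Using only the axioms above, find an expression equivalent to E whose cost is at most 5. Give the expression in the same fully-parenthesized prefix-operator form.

(~ 1)   [cost 5]

(1) (1 & (1 | a))  =[absorb_and →]=  1    ⊢ ((~ (1 | 1)) | (~ 1))
(2) (1 | 1)  =[or_idem →]=  1    ⊢ ((~ 1) | (~ 1))
(3) ((~ 1) | (~ 1))  =[or_idem →]=  (~ 1)    ⊢ cost 5, within 5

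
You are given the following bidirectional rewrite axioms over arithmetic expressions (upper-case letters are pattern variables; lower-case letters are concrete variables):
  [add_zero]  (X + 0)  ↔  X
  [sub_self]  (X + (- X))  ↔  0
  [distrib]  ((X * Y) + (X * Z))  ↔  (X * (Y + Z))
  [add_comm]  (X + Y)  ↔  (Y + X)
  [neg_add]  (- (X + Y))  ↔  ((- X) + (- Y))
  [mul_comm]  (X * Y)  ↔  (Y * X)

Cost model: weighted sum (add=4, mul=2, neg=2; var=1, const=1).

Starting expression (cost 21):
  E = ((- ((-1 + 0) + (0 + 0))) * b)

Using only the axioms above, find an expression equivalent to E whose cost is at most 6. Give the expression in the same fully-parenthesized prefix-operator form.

((- -1) * b)   [cost 6]

(1) (0 + 0)  =[add_zero →]=  0    ⊢ ((- ((-1 + 0) + 0)) * b)
(2) (-1 + 0)  =[add_zero →]=  -1    ⊢ ((- (-1 + 0)) * b)
(3) (-1 + 0)  =[add_zero →]=  -1    ⊢ cost 6, within 6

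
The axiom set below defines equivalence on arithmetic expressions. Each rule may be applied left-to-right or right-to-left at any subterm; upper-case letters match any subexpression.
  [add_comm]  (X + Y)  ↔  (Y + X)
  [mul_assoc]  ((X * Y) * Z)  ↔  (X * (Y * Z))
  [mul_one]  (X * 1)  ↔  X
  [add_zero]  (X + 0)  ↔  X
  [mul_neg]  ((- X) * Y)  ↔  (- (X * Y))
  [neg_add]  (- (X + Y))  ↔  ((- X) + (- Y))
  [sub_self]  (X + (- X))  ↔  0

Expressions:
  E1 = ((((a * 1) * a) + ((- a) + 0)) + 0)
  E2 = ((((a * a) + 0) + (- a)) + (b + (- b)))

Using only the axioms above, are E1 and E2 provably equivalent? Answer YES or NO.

YES

(1) ((- a) + 0)  =[add_zero →]=  (- a)    ⊢ ((((a * 1) * a) + (- a)) + 0)
(2) (a * 1)  =[mul_one →]=  a    ⊢ (((a * a) + (- a)) + 0)
(3) (((a * a) + (- a)) + 0)  =[add_zero →]=  ((a * a) + (- a))
(4) (a * a)  =[add_zero ←]=  ((a * a) + 0)    ⊢ (((a * a) + 0) + (- a))
(5) (((a * a) + 0) + (- a))  =[add_zero ←]=  ((((a * a) + 0) + (- a)) + 0)
(6) 0  =[sub_self ←]=  (b + (- b))    ⊢ E2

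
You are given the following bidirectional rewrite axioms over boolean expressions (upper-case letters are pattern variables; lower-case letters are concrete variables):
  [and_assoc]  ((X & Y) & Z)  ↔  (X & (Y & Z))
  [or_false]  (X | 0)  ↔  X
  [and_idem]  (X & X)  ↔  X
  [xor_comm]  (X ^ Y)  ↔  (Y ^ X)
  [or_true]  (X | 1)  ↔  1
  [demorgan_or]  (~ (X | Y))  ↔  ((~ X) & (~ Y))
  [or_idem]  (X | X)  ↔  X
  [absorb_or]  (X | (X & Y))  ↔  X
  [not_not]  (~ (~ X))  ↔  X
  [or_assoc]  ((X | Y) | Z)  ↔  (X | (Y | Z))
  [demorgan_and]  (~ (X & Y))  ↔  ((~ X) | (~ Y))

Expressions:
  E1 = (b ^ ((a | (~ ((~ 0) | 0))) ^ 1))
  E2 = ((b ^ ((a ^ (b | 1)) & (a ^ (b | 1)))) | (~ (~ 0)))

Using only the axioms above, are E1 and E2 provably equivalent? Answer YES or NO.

YES

(1) ((~ 0) | 0)  =[or_false →]=  (~ 0)    ⊢ (b ^ ((a | (~ (~ 0))) ^ 1))
(2) (~ (~ 0))  =[not_not →]=  0    ⊢ (b ^ ((a | 0) ^ 1))
(3) (a | 0)  =[or_false →]=  a    ⊢ (b ^ (a ^ 1))
(4) (b ^ (a ^ 1))  =[or_false ←]=  ((b ^ (a ^ 1)) | 0)
(5) 1  =[or_true ←]=  (b | 1)    ⊢ ((b ^ (a ^ (b | 1))) | 0)
(6) 0  =[not_not ←]=  (~ (~ 0))    ⊢ ((b ^ (a ^ (b | 1))) | (~ (~ 0)))
(7) (a ^ (b | 1))  =[and_idem ←]=  ((a ^ (b | 1)) & (a ^ (b | 1)))    ⊢ E2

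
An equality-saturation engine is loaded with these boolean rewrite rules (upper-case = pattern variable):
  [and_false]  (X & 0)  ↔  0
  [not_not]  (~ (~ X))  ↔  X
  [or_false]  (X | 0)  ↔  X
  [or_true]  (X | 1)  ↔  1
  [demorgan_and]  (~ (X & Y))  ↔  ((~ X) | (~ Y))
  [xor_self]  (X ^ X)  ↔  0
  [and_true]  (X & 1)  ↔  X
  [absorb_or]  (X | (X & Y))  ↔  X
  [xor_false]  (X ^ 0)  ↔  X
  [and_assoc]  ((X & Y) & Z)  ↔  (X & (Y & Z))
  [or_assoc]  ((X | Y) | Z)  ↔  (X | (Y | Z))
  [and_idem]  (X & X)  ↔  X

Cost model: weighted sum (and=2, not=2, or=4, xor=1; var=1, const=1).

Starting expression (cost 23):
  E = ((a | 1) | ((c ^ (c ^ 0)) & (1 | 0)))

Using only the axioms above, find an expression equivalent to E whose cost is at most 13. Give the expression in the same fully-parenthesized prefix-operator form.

((a | 1) | (c ^ c))   [cost 13]

1. [or_false →] (1 | 0)  →  1;  E = ((a | 1) | ((c ^ (c ^ 0)) & 1))
2. [xor_false →] (c ^ 0)  →  c;  E = ((a | 1) | ((c ^ c) & 1))
3. [and_true →] ((c ^ c) & 1)  →  (c ^ c);  cost 13 ≤ 13, done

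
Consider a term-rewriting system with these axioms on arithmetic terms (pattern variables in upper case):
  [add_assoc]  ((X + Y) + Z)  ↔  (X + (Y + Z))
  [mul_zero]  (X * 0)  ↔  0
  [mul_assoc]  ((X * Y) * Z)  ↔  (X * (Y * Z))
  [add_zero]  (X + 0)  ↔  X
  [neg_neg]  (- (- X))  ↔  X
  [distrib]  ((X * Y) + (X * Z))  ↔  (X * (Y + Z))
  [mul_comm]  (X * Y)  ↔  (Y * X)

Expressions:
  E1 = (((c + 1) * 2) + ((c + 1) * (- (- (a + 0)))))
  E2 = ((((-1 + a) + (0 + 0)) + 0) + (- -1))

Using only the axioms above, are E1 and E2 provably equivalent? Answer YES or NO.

Every axiom is a valid identity, so a rewrite proof would force E1 and E2 to agree under every assignment.
At a=0, c=0: E1 = 2 but E2 = 0; they differ, so no derivation exists.

NO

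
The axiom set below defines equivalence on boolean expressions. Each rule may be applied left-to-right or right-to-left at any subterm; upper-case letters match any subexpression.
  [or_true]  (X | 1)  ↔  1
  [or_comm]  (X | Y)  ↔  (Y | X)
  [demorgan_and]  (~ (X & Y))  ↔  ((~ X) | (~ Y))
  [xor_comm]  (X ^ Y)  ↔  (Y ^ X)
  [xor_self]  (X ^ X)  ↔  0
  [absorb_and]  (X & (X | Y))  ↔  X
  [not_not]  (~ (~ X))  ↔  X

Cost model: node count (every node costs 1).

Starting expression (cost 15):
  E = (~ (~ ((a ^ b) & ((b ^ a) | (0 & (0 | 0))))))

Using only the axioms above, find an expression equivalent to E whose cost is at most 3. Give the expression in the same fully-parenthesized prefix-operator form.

(a ^ b)   [cost 3]

(1) (~ (~ ((a ^ b) & ((b ^ a) | (0 & (0 | 0))))))  =[not_not →]=  ((a ^ b) & ((b ^ a) | (0 & (0 | 0))))
(2) (b ^ a)  =[xor_comm →]=  (a ^ b)    ⊢ ((a ^ b) & ((a ^ b) | (0 & (0 | 0))))
(3) (0 & (0 | 0))  =[absorb_and →]=  0    ⊢ ((a ^ b) & ((a ^ b) | 0))
(4) ((a ^ b) & ((a ^ b) | 0))  =[absorb_and →]=  (a ^ b)    ⊢ cost 3, within 3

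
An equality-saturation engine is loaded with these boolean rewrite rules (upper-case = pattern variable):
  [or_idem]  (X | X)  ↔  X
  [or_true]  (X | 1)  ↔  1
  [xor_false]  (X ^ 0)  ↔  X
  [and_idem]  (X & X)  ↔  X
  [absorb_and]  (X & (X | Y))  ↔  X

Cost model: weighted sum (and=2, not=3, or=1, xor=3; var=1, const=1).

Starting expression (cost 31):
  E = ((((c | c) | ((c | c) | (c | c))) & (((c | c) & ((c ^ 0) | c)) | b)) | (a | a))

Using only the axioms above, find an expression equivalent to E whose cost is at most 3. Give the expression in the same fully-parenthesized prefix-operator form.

step 1: xor_false (→) rewrites (c ^ 0) into c, now ((((c | c) | ((c | c) | (c | c))) & (((c | c) & (c | c)) | b)) | (a | a))
step 2: or_idem (→) rewrites ((c | c) | (c | c)) into (c | c), now ((((c | c) | (c | c)) & (((c | c) & (c | c)) | b)) | (a | a))
step 3: or_idem (→) rewrites ((c | c) | (c | c)) into (c | c), now (((c | c) & (((c | c) & (c | c)) | b)) | (a | a))
step 4: and_idem (→) rewrites ((c | c) & (c | c)) into (c | c), now (((c | c) & ((c | c) | b)) | (a | a))
step 5: or_idem (→) rewrites (a | a) into a, now (((c | c) & ((c | c) | b)) | a)
step 6: absorb_and (→) rewrites ((c | c) & ((c | c) | b)) into (c | c), now ((c | c) | a)
step 7: or_idem (→) rewrites (c | c) into c, reaching cost 3 (bound 3)

(c | a)   [cost 3]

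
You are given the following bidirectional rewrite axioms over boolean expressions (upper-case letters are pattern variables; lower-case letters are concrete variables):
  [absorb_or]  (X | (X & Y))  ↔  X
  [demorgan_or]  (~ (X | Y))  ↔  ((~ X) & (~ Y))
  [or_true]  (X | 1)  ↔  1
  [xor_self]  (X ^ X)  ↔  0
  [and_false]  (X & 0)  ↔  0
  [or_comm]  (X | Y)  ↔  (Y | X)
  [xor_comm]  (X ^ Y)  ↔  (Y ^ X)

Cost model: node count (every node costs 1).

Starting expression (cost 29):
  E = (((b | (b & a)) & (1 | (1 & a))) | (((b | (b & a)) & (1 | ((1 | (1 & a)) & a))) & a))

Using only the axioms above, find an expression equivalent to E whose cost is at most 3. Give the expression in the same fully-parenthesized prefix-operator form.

1. [absorb_or →] (1 | (1 & a))  →  1;  E = (((b | (b & a)) & (1 | (1 & a))) | (((b | (b & a)) & (1 | (1 & a))) & a))
2. [absorb_or →] (((b | (b & a)) & (1 | (1 & a))) | (((b | (b & a)) & (1 | (1 & a))) & a))  →  ((b | (b & a)) & (1 | (1 & a)))
3. [absorb_or →] (b | (b & a))  →  b;  E = (b & (1 | (1 & a)))
4. [absorb_or →] (1 | (1 & a))  →  1;  cost 3 ≤ 3, done

(b & 1)   [cost 3]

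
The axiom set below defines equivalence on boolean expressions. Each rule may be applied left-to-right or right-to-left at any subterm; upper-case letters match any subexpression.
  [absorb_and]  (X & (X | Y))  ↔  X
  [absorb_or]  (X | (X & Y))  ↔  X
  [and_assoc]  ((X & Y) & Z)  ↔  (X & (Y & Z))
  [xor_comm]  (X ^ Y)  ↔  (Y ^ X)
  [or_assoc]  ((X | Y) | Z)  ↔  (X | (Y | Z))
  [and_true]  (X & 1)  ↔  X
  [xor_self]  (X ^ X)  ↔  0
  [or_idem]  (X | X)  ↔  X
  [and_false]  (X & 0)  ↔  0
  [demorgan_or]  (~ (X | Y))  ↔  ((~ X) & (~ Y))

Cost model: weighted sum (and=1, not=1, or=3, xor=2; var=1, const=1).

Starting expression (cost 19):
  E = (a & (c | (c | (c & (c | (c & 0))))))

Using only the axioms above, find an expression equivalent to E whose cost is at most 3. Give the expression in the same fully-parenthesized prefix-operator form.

(a & c)   [cost 3]

(1) (c | (c & 0))  =[absorb_or →]=  c    ⊢ (a & (c | (c | (c & c))))
(2) (c | (c & c))  =[absorb_or →]=  c    ⊢ (a & (c | c))
(3) (c | c)  =[or_idem →]=  c    ⊢ cost 3, within 3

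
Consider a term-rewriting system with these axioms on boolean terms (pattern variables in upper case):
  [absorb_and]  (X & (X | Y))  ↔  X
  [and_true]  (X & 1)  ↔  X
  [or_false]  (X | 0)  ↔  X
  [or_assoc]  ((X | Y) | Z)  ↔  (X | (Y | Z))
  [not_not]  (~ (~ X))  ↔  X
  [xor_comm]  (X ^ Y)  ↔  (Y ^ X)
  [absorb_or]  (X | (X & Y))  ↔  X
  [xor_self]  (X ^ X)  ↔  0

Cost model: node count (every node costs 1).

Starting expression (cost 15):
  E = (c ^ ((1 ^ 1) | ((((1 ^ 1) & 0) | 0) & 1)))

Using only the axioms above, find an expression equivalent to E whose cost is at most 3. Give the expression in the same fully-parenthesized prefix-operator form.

(c ^ 0)   [cost 3]

1. [and_true →] ((((1 ^ 1) & 0) | 0) & 1)  →  (((1 ^ 1) & 0) | 0);  E = (c ^ ((1 ^ 1) | (((1 ^ 1) & 0) | 0)))
2. [or_false →] (((1 ^ 1) & 0) | 0)  →  ((1 ^ 1) & 0);  E = (c ^ ((1 ^ 1) | ((1 ^ 1) & 0)))
3. [absorb_or →] ((1 ^ 1) | ((1 ^ 1) & 0))  →  (1 ^ 1);  E = (c ^ (1 ^ 1))
4. [xor_self →] (1 ^ 1)  →  0;  cost 3 ≤ 3, done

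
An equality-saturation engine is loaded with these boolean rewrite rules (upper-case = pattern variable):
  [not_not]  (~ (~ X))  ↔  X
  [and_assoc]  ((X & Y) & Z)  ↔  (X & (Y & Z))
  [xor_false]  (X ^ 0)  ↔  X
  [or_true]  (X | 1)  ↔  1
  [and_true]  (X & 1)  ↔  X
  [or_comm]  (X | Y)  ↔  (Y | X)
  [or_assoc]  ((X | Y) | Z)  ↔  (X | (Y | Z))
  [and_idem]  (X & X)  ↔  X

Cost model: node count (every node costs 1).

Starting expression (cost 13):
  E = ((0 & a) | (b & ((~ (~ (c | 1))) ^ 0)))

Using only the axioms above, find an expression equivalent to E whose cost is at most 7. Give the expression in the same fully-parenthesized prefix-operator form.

step 1: or_true (→) rewrites (c | 1) into 1, now ((0 & a) | (b & ((~ (~ 1)) ^ 0)))
step 2: xor_false (→) rewrites ((~ (~ 1)) ^ 0) into (~ (~ 1)), now ((0 & a) | (b & (~ (~ 1))))
step 3: not_not (→) rewrites (~ (~ 1)) into 1, reaching cost 7 (bound 7)

((0 & a) | (b & 1))   [cost 7]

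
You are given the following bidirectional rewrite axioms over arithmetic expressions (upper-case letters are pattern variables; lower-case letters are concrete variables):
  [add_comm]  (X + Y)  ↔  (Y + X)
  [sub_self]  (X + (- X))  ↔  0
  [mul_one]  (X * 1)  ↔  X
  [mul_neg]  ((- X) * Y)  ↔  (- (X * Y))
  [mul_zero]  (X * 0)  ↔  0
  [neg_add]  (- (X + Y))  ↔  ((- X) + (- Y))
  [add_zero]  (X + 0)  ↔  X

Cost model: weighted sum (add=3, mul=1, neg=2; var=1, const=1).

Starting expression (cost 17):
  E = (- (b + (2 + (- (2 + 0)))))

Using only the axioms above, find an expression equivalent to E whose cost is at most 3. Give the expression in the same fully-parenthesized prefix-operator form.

(- b)   [cost 3]

step 1: add_zero (→) rewrites (2 + 0) into 2, now (- (b + (2 + (- 2))))
step 2: sub_self (→) rewrites (2 + (- 2)) into 0, now (- (b + 0))
step 3: add_zero (→) rewrites (b + 0) into b, reaching cost 3 (bound 3)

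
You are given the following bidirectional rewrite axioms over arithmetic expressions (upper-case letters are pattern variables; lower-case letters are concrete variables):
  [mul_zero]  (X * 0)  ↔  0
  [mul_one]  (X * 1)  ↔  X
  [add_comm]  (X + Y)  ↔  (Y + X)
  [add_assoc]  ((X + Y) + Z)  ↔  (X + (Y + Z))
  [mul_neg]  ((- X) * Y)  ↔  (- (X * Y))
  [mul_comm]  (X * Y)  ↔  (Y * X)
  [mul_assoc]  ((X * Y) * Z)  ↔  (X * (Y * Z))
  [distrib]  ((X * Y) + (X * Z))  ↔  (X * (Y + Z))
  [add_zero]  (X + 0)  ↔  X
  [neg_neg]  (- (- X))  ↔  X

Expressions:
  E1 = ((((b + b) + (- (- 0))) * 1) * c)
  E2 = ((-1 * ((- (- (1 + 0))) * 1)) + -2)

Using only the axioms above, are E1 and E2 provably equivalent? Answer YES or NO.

Every axiom is a valid identity, so a rewrite proof would force E1 and E2 to agree under every assignment.
At b=0, c=0: E1 = 0 but E2 = -3; they differ, so no derivation exists.

NO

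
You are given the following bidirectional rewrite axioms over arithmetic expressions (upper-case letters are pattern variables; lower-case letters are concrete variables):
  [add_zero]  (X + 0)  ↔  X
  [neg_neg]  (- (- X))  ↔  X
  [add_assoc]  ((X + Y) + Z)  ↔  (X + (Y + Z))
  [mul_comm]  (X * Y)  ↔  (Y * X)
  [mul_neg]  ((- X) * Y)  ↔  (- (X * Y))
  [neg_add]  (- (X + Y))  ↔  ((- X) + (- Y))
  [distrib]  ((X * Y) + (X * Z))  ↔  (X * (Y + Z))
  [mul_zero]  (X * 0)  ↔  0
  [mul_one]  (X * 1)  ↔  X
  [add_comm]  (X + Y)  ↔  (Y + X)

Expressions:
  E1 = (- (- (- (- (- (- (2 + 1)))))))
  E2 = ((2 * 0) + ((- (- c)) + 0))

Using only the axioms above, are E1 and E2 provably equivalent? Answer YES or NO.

NO

Every axiom is a valid identity, so a rewrite proof would force E1 and E2 to agree under every assignment.
At c=0: E1 = 3 but E2 = 0; they differ, so no derivation exists.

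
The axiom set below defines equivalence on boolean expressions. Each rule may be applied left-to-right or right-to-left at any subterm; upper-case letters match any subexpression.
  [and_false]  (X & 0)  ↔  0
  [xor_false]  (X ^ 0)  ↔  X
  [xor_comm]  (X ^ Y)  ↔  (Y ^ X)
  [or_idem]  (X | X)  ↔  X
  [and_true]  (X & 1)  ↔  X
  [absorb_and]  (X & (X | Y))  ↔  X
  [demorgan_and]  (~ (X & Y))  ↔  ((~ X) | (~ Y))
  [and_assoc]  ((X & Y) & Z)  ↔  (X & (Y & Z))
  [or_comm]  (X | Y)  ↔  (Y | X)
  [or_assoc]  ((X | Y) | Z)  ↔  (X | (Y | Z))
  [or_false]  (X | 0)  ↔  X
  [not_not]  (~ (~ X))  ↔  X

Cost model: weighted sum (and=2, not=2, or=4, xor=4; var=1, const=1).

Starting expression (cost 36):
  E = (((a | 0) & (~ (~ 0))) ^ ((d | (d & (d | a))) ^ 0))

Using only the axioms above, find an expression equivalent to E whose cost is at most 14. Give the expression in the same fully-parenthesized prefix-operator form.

1. [xor_false →] ((d | (d & (d | a))) ^ 0)  →  (d | (d & (d | a)));  E = (((a | 0) & (~ (~ 0))) ^ (d | (d & (d | a))))
2. [absorb_and →] (d & (d | a))  →  d;  E = (((a | 0) & (~ (~ 0))) ^ (d | d))
3. [or_false →] (a | 0)  →  a;  E = ((a & (~ (~ 0))) ^ (d | d))
4. [not_not →] (~ (~ 0))  →  0;  cost 14 ≤ 14, done

((a & 0) ^ (d | d))   [cost 14]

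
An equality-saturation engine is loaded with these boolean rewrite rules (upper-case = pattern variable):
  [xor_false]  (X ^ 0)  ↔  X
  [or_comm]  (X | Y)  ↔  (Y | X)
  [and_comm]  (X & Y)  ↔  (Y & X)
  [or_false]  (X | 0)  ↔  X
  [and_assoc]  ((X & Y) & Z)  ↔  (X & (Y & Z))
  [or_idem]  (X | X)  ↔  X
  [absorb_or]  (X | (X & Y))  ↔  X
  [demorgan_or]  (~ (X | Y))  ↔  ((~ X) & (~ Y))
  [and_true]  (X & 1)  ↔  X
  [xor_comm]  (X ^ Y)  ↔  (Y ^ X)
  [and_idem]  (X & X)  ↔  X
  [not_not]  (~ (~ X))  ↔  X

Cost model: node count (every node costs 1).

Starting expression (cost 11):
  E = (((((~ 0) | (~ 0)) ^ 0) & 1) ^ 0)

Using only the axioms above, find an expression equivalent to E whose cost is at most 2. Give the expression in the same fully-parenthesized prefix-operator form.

1. [or_idem →] ((~ 0) | (~ 0))  →  (~ 0);  E = ((((~ 0) ^ 0) & 1) ^ 0)
2. [xor_false →] ((((~ 0) ^ 0) & 1) ^ 0)  →  (((~ 0) ^ 0) & 1)
3. [and_true →] (((~ 0) ^ 0) & 1)  →  ((~ 0) ^ 0)
4. [xor_false →] ((~ 0) ^ 0)  →  (~ 0);  cost 2 ≤ 2, done

(~ 0)   [cost 2]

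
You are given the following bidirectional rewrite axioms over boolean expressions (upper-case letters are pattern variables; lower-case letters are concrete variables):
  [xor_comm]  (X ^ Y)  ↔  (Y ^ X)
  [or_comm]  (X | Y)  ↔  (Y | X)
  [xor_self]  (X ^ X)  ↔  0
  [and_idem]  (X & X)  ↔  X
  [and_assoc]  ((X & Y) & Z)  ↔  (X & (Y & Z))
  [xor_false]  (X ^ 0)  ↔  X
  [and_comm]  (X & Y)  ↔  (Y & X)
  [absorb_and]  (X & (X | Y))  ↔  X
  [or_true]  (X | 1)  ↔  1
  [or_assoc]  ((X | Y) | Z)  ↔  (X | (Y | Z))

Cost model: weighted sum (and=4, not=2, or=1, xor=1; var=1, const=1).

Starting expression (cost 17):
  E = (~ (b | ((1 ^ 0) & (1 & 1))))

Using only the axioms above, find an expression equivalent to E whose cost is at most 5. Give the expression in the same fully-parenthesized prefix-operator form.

(1) (1 & 1)  =[and_idem →]=  1    ⊢ (~ (b | ((1 ^ 0) & 1)))
(2) (1 ^ 0)  =[xor_false →]=  1    ⊢ (~ (b | (1 & 1)))
(3) (1 & 1)  =[and_idem →]=  1    ⊢ cost 5, within 5

(~ (b | 1))   [cost 5]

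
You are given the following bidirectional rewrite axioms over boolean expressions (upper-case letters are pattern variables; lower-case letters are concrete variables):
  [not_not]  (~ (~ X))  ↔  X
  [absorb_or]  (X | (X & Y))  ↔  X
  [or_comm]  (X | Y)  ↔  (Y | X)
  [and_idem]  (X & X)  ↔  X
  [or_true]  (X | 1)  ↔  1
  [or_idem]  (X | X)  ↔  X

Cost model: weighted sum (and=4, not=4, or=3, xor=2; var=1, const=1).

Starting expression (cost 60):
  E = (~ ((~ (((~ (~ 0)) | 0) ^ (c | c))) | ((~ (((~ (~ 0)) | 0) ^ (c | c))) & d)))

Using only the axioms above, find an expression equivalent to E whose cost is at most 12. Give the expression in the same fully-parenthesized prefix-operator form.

((0 | 0) ^ (c | c))   [cost 12]

step 1: absorb_or (→) rewrites ((~ (((~ (~ 0)) | 0) ^ (c | c))) | ((~ (((~ (~ 0)) | 0) ^ (c | c))) & d)) into (~ (((~ (~ 0)) | 0) ^ (c | c))), now (~ (~ (((~ (~ 0)) | 0) ^ (c | c))))
step 2: not_not (→) rewrites (~ (~ 0)) into 0, now (~ (~ ((0 | 0) ^ (c | c))))
step 3: not_not (→) rewrites (~ (~ ((0 | 0) ^ (c | c)))) into ((0 | 0) ^ (c | c)), reaching cost 12 (bound 12)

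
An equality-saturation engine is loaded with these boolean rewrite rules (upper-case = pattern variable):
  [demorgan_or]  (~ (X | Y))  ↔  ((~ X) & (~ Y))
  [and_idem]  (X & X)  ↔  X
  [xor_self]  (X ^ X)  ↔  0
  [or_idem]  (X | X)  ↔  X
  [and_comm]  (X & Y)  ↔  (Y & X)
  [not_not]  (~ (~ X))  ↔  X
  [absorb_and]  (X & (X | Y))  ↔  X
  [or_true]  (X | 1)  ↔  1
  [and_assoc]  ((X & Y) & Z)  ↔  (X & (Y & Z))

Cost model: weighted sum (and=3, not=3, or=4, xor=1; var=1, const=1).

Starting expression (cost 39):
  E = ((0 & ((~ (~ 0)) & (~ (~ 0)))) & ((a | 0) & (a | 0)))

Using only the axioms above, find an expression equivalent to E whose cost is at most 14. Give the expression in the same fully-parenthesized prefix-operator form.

((0 & 0) & (a | 0))   [cost 14]

(1) ((~ (~ 0)) & (~ (~ 0)))  =[and_idem →]=  (~ (~ 0))    ⊢ ((0 & (~ (~ 0))) & ((a | 0) & (a | 0)))
(2) ((a | 0) & (a | 0))  =[and_idem →]=  (a | 0)    ⊢ ((0 & (~ (~ 0))) & (a | 0))
(3) (~ (~ 0))  =[not_not →]=  0    ⊢ cost 14, within 14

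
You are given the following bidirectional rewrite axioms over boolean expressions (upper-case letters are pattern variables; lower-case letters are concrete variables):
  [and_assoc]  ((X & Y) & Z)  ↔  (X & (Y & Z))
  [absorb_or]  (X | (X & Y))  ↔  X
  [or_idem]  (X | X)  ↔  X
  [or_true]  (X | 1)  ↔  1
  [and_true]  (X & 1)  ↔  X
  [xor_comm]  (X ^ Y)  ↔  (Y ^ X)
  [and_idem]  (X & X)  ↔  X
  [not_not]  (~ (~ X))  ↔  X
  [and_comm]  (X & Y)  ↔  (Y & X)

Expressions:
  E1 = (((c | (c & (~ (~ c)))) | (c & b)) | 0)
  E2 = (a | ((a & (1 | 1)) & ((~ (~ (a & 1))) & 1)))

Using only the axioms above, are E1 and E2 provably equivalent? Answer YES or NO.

The axioms are sound identities: if E1 ↔* E2 then E1 and E2 evaluate identically under any assignment.
Under a=0, b=0, c=1: E1 evaluates to 1, E2 to 0. Distinct ⇒ no rewrite sequence connects them.

NO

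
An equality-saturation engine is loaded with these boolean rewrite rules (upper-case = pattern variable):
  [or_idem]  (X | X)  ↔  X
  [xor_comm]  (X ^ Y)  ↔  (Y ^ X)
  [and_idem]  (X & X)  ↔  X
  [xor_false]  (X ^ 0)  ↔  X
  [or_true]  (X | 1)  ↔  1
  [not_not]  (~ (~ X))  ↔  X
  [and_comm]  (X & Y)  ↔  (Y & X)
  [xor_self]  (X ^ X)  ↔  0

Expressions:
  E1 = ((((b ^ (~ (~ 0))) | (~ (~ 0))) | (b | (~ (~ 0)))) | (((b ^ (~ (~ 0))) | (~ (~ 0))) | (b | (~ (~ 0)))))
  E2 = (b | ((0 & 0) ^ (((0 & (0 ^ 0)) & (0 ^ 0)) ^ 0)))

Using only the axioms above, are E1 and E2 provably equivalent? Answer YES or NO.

step 1: or_idem (→) rewrites ((((b ^ (~ (~ 0))) | (~ (~ 0))) | (b | (~ (~ 0)))) | (((b ^ (~ (~ 0))) | (~ (~ 0))) | (b | (~ (~ 0))))) into (((b ^ (~ (~ 0))) | (~ (~ 0))) | (b | (~ (~ 0))))
step 2: not_not (→) rewrites (~ (~ 0)) into 0, now (((b ^ 0) | (~ (~ 0))) | (b | (~ (~ 0))))
step 3: xor_false (→) rewrites (b ^ 0) into b, now ((b | (~ (~ 0))) | (b | (~ (~ 0))))
step 4: or_idem (→) rewrites ((b | (~ (~ 0))) | (b | (~ (~ 0)))) into (b | (~ (~ 0)))
step 5: not_not (→) rewrites (~ (~ 0)) into 0, now (b | 0)
step 6: xor_false (←) rewrites 0 into (0 ^ 0), now (b | (0 ^ 0))
step 7: xor_false (←) rewrites 0 into (0 ^ 0), now (b | (0 ^ (0 ^ 0)))
step 8: and_idem (←) rewrites 0 into (0 & 0), now (b | (0 ^ ((0 & 0) ^ 0)))
step 9: and_idem (←) rewrites 0 into (0 & 0), now (b | (0 ^ (((0 & 0) & 0) ^ 0)))
step 10: xor_false (←) rewrites 0 into (0 ^ 0), now (b | (0 ^ (((0 & 0) & (0 ^ 0)) ^ 0)))
step 11: and_idem (←) rewrites 0 into (0 & 0), now (b | ((0 & 0) ^ (((0 & 0) & (0 ^ 0)) ^ 0)))
step 12: xor_self (←) rewrites 0 into (0 ^ 0), which is E2

YES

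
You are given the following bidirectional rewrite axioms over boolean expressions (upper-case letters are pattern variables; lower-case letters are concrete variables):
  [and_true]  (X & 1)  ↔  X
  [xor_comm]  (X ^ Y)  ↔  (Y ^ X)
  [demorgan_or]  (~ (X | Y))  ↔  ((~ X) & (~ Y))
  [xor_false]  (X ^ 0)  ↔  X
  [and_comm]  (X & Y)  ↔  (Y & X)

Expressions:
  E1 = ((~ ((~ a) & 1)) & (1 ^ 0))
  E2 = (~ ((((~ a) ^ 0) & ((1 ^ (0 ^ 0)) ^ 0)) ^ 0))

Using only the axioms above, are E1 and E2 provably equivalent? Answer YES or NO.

(1) (1 ^ 0)  =[xor_false →]=  1    ⊢ ((~ ((~ a) & 1)) & 1)
(2) ((~ a) & 1)  =[and_true →]=  (~ a)    ⊢ ((~ (~ a)) & 1)
(3) ((~ (~ a)) & 1)  =[and_true →]=  (~ (~ a))
(4) (~ a)  =[xor_false ←]=  ((~ a) ^ 0)    ⊢ (~ ((~ a) ^ 0))
(5) (~ a)  =[and_true ←]=  ((~ a) & 1)    ⊢ (~ (((~ a) & 1) ^ 0))
(6) 1  =[xor_false ←]=  (1 ^ 0)    ⊢ (~ (((~ a) & (1 ^ 0)) ^ 0))
(7) (~ a)  =[xor_false ←]=  ((~ a) ^ 0)    ⊢ (~ ((((~ a) ^ 0) & (1 ^ 0)) ^ 0))
(8) 1  =[xor_false ←]=  (1 ^ 0)    ⊢ (~ ((((~ a) ^ 0) & ((1 ^ 0) ^ 0)) ^ 0))
(9) 0  =[xor_false ←]=  (0 ^ 0)    ⊢ E2

YES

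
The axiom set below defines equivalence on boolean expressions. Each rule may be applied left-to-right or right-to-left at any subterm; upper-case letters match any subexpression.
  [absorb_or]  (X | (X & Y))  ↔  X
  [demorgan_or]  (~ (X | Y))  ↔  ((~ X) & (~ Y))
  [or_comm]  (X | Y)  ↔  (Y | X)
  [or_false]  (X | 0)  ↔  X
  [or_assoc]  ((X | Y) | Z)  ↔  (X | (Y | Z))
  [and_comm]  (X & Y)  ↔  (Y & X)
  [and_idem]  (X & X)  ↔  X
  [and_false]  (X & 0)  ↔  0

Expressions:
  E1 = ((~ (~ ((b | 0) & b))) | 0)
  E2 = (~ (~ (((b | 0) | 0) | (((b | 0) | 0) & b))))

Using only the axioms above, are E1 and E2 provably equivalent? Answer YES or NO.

YES

step 1: or_false (→) rewrites (b | 0) into b, now ((~ (~ (b & b))) | 0)
step 2: and_idem (→) rewrites (b & b) into b, now ((~ (~ b)) | 0)
step 3: or_false (→) rewrites ((~ (~ b)) | 0) into (~ (~ b))
step 4: or_false (←) rewrites b into (b | 0), now (~ (~ (b | 0)))
step 5: or_false (←) rewrites (b | 0) into ((b | 0) | 0), now (~ (~ ((b | 0) | 0)))
step 6: absorb_or (←) rewrites ((b | 0) | 0) into (((b | 0) | 0) | (((b | 0) | 0) & b)), which is E2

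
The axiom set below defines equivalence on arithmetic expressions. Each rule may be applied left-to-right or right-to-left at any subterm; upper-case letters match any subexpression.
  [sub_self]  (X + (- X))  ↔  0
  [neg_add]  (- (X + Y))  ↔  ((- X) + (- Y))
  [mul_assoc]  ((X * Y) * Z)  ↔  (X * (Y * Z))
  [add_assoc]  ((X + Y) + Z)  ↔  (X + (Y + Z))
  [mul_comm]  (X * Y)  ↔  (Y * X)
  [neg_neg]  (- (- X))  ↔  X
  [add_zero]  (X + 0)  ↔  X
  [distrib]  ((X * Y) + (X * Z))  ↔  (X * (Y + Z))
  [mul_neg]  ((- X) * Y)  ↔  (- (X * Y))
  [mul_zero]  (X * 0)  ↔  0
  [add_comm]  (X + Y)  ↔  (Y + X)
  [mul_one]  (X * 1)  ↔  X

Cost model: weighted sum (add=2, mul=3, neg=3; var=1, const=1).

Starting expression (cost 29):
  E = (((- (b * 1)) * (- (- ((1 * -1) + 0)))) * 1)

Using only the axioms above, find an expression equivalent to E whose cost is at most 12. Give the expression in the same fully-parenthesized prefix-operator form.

step 1: neg_neg (→) rewrites (- (- ((1 * -1) + 0))) into ((1 * -1) + 0), now (((- (b * 1)) * ((1 * -1) + 0)) * 1)
step 2: mul_one (→) rewrites (((- (b * 1)) * ((1 * -1) + 0)) * 1) into ((- (b * 1)) * ((1 * -1) + 0))
step 3: mul_one (→) rewrites (b * 1) into b, now ((- b) * ((1 * -1) + 0))
step 4: add_zero (→) rewrites ((1 * -1) + 0) into (1 * -1), reaching cost 12 (bound 12)

((- b) * (1 * -1))   [cost 12]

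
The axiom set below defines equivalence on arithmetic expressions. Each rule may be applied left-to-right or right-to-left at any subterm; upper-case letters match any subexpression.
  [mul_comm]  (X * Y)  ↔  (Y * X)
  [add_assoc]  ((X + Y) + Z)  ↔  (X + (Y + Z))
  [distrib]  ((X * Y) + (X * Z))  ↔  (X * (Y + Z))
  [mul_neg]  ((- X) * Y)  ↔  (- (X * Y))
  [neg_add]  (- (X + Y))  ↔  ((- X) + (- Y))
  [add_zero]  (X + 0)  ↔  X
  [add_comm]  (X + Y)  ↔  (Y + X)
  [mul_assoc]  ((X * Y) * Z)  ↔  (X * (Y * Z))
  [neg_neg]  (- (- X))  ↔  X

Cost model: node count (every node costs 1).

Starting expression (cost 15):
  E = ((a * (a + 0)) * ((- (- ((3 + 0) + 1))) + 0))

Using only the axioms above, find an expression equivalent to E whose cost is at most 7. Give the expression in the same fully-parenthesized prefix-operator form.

1. [add_zero →] ((- (- ((3 + 0) + 1))) + 0)  →  (- (- ((3 + 0) + 1)));  E = ((a * (a + 0)) * (- (- ((3 + 0) + 1))))
2. [neg_neg →] (- (- ((3 + 0) + 1)))  →  ((3 + 0) + 1);  E = ((a * (a + 0)) * ((3 + 0) + 1))
3. [add_zero →] (a + 0)  →  a;  E = ((a * a) * ((3 + 0) + 1))
4. [add_zero →] (3 + 0)  →  3;  cost 7 ≤ 7, done

((a * a) * (3 + 1))   [cost 7]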